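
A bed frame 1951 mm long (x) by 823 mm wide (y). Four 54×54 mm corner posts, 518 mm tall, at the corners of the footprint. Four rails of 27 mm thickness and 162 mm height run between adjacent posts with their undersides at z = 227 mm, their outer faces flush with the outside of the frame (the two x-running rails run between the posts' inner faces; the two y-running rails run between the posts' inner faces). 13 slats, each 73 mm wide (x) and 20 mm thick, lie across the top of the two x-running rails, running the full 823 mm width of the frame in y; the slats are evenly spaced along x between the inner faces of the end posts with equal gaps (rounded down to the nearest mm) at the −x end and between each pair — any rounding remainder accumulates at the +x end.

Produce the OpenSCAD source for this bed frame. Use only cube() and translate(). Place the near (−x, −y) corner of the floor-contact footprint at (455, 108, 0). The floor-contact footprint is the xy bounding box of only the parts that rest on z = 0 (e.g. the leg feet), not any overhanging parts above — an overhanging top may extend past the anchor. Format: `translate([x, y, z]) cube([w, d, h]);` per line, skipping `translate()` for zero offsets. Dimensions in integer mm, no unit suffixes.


translate([455, 108, 0]) cube([54, 54, 518]);
translate([455, 877, 0]) cube([54, 54, 518]);
translate([2352, 108, 0]) cube([54, 54, 518]);
translate([2352, 877, 0]) cube([54, 54, 518]);
translate([509, 108, 227]) cube([1843, 27, 162]);
translate([509, 904, 227]) cube([1843, 27, 162]);
translate([455, 162, 227]) cube([27, 715, 162]);
translate([2379, 162, 227]) cube([27, 715, 162]);
translate([572, 108, 389]) cube([73, 823, 20]);
translate([708, 108, 389]) cube([73, 823, 20]);
translate([844, 108, 389]) cube([73, 823, 20]);
translate([980, 108, 389]) cube([73, 823, 20]);
translate([1116, 108, 389]) cube([73, 823, 20]);
translate([1252, 108, 389]) cube([73, 823, 20]);
translate([1388, 108, 389]) cube([73, 823, 20]);
translate([1524, 108, 389]) cube([73, 823, 20]);
translate([1660, 108, 389]) cube([73, 823, 20]);
translate([1796, 108, 389]) cube([73, 823, 20]);
translate([1932, 108, 389]) cube([73, 823, 20]);
translate([2068, 108, 389]) cube([73, 823, 20]);
translate([2204, 108, 389]) cube([73, 823, 20]);


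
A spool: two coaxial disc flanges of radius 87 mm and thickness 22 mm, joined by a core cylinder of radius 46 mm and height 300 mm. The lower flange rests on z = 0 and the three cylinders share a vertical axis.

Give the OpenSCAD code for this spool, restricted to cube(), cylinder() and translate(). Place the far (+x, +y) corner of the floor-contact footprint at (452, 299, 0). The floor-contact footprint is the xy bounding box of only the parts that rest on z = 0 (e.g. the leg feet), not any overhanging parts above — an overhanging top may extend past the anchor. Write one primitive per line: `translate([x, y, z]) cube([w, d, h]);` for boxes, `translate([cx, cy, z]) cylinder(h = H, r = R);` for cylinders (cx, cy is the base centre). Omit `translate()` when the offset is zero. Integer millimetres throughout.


translate([365, 212, 0]) cylinder(h = 22, r = 87);
translate([365, 212, 22]) cylinder(h = 300, r = 46);
translate([365, 212, 322]) cylinder(h = 22, r = 87);


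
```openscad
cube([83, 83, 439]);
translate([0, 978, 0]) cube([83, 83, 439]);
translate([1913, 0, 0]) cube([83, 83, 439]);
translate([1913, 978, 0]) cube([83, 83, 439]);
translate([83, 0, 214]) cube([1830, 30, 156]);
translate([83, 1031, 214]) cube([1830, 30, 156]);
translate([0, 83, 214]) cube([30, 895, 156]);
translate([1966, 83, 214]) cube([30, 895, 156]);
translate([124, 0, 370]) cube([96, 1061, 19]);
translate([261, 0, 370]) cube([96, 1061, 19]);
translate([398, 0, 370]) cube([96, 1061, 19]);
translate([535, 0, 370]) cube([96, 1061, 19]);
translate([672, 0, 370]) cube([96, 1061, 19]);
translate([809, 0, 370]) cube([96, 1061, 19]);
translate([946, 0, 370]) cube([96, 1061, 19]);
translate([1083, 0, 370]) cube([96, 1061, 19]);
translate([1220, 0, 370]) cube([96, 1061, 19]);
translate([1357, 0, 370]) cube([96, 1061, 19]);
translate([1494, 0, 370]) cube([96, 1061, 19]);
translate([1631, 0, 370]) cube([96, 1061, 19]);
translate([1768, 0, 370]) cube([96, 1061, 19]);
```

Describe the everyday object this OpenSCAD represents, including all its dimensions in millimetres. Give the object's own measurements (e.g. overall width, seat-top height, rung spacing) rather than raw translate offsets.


A bed frame 1996 mm long (x) by 1061 mm wide (y). Four 83×83 mm corner posts, 439 mm tall, at the corners of the footprint. Four rails of 30 mm thickness and 156 mm height run between adjacent posts with their undersides at z = 214 mm, their outer faces flush with the outside of the frame (the two x-running rails run between the posts' inner faces; the two y-running rails run between the posts' inner faces). 13 slats, each 96 mm wide (x) and 19 mm thick, lie across the top of the two x-running rails, running the full 1061 mm width of the frame in y; along x they sit between the end posts with a 41 mm gap after the −x posts and between neighbouring slats, leaving 49 mm before the +x posts.


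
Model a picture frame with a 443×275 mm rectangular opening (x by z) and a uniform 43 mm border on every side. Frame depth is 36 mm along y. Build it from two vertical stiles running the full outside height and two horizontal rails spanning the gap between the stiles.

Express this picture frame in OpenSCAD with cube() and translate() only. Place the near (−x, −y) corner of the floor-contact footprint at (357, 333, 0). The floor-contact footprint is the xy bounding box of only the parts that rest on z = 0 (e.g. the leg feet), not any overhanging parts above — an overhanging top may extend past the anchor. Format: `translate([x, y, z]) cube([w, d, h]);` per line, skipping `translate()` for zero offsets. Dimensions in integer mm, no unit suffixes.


translate([357, 333, 0]) cube([43, 36, 361]);
translate([843, 333, 0]) cube([43, 36, 361]);
translate([400, 333, 0]) cube([443, 36, 43]);
translate([400, 333, 318]) cube([443, 36, 43]);


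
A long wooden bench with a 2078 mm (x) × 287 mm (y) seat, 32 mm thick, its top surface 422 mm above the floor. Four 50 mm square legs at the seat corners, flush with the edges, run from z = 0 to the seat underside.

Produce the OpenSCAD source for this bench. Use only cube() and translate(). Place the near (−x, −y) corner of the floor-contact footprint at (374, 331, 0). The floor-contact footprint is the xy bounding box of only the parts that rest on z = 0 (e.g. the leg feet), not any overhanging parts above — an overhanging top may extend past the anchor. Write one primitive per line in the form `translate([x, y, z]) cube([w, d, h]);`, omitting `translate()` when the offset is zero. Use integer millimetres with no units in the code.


translate([374, 331, 390]) cube([2078, 287, 32]);
translate([374, 331, 0]) cube([50, 50, 390]);
translate([374, 568, 0]) cube([50, 50, 390]);
translate([2402, 331, 0]) cube([50, 50, 390]);
translate([2402, 568, 0]) cube([50, 50, 390]);


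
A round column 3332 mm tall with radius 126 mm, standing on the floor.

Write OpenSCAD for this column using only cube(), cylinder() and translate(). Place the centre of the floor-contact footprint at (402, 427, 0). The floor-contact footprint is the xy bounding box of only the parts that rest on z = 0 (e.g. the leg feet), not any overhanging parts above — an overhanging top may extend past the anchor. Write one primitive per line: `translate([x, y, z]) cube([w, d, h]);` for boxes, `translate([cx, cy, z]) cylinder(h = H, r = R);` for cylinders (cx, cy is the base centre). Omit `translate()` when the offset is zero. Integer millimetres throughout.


translate([402, 427, 0]) cylinder(h = 3332, r = 126);


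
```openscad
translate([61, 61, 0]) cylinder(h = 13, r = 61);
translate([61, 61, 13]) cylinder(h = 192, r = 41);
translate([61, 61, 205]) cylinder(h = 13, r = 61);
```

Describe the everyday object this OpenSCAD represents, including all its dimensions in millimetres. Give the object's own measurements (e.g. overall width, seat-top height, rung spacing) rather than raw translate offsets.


A spool: two coaxial disc flanges of radius 61 mm and thickness 13 mm, joined by a core cylinder of radius 41 mm and height 192 mm. The lower flange rests on z = 0 and the three cylinders share a vertical axis.


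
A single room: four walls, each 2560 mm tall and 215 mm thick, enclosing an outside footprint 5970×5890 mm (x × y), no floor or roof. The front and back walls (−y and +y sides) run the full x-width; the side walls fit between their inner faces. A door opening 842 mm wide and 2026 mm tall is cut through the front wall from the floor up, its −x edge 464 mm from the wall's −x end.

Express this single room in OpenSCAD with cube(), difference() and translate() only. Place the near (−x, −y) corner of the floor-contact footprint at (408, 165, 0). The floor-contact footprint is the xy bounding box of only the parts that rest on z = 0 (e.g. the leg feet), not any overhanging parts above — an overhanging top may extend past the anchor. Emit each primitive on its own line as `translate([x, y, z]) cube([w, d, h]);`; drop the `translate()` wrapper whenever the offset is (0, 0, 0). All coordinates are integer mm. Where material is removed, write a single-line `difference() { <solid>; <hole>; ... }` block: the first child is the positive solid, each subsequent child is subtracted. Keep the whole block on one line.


difference() { translate([408, 165, 0]) cube([5970, 215, 2560]); translate([872, 165, 0]) cube([842, 215, 2026]); }
translate([408, 5840, 0]) cube([5970, 215, 2560]);
translate([408, 380, 0]) cube([215, 5460, 2560]);
translate([6163, 380, 0]) cube([215, 5460, 2560]);


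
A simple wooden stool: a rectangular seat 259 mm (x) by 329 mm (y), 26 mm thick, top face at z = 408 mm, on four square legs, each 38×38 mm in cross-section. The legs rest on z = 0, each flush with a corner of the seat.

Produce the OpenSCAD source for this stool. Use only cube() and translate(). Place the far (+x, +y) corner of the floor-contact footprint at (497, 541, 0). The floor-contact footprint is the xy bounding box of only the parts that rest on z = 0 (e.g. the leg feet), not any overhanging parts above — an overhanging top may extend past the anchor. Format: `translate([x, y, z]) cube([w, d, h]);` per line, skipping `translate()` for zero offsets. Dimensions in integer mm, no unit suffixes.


translate([238, 212, 382]) cube([259, 329, 26]);
translate([238, 212, 0]) cube([38, 38, 382]);
translate([459, 212, 0]) cube([38, 38, 382]);
translate([238, 503, 0]) cube([38, 38, 382]);
translate([459, 503, 0]) cube([38, 38, 382]);


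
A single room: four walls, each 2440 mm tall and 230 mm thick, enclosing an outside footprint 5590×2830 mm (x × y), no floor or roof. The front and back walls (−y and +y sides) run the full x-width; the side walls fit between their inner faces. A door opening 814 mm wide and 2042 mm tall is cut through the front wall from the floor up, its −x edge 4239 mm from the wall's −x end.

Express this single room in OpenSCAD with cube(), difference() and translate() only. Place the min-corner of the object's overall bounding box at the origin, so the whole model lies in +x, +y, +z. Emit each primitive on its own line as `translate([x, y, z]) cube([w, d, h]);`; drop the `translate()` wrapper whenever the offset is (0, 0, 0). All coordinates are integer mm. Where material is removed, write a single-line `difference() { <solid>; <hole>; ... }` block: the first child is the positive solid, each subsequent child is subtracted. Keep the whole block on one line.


difference() { cube([5590, 230, 2440]); translate([4239, 0, 0]) cube([814, 230, 2042]); }
translate([0, 2600, 0]) cube([5590, 230, 2440]);
translate([0, 230, 0]) cube([230, 2370, 2440]);
translate([5360, 230, 0]) cube([230, 2370, 2440]);


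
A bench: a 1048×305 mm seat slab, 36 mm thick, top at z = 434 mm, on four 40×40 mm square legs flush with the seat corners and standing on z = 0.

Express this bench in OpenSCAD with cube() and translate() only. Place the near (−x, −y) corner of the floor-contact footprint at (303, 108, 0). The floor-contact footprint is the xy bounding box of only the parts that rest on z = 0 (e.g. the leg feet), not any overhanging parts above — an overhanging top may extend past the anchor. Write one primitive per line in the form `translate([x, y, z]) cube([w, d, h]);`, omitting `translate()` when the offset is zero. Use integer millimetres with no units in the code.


// leg_h = 434 − 36 = 398
translate([303, 108, 398]) cube([1048, 305, 36]);
translate([303, 108, 0]) cube([40, 40, 398]);
translate([303, 373, 0]) cube([40, 40, 398]);
translate([1311, 108, 0]) cube([40, 40, 398]);
translate([1311, 373, 0]) cube([40, 40, 398]);


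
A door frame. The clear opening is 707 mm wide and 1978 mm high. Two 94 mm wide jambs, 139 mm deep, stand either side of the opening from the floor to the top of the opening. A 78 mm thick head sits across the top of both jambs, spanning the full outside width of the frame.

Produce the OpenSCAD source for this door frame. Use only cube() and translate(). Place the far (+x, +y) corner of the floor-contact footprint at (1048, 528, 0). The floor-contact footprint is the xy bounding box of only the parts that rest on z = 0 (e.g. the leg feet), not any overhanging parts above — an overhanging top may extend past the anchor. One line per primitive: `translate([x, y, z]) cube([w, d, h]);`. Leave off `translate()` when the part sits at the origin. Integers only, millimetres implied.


translate([153, 389, 0]) cube([94, 139, 1978]);
translate([954, 389, 0]) cube([94, 139, 1978]);
translate([153, 389, 1978]) cube([895, 139, 78]);


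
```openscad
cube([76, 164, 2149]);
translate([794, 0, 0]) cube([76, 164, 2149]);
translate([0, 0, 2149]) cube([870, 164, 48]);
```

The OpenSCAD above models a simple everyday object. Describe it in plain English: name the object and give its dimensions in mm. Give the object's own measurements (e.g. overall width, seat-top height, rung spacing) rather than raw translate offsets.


A door frame. The clear opening is 718 mm wide and 2149 mm high. Two 76 mm wide jambs, 164 mm deep, stand either side of the opening from the floor to the top of the opening. A 48 mm thick head sits across the top of both jambs, spanning the full outside width of the frame.


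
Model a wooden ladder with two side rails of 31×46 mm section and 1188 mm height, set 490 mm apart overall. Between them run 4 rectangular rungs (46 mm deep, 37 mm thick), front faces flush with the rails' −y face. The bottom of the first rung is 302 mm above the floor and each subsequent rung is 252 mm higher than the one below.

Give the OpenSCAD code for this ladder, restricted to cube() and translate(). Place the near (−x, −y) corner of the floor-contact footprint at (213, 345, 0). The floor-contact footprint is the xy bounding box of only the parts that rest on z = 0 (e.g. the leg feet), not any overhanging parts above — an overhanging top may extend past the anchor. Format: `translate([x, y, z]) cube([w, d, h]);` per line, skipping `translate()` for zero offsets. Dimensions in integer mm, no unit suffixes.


// rung span = 490 - 2*31 = 428
// rung[k] z = 302 + k*252
translate([213, 345, 0]) cube([31, 46, 1188]);
translate([672, 345, 0]) cube([31, 46, 1188]);
translate([244, 345, 302]) cube([428, 46, 37]);
translate([244, 345, 554]) cube([428, 46, 37]);
translate([244, 345, 806]) cube([428, 46, 37]);
translate([244, 345, 1058]) cube([428, 46, 37]);


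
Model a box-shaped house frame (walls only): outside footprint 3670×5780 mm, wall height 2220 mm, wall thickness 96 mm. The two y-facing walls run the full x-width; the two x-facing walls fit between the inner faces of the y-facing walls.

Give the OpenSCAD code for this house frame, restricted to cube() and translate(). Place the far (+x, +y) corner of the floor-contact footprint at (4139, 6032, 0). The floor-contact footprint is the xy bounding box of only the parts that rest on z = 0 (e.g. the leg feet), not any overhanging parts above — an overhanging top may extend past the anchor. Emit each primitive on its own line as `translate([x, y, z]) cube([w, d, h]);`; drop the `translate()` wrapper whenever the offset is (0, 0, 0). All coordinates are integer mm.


translate([469, 252, 0]) cube([3670, 96, 2220]);
translate([469, 5936, 0]) cube([3670, 96, 2220]);
translate([469, 348, 0]) cube([96, 5588, 2220]);
translate([4043, 348, 0]) cube([96, 5588, 2220]);


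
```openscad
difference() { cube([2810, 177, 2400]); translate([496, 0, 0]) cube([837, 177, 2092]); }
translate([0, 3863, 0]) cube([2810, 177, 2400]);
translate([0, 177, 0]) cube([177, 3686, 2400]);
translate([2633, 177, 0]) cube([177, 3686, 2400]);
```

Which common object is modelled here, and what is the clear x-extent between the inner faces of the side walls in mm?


A single room. The interior width is 2456 mm.

Four walls enclosing a rectangle with a door in the front wall — a room. Outside width 2810 minus two 177 mm walls gives 2456 mm.


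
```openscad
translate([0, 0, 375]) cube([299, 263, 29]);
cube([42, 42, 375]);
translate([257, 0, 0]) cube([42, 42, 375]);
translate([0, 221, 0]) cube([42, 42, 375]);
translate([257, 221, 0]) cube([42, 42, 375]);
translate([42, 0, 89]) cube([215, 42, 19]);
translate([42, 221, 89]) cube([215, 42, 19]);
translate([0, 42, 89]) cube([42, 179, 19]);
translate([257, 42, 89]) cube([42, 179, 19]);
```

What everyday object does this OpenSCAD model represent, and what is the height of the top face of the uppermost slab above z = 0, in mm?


A stool. The seat height is 404 mm.

A 299×263×29 slab at z = 375 on four corner posts — a stool. The seat top is 375 + 29 = 404 mm.


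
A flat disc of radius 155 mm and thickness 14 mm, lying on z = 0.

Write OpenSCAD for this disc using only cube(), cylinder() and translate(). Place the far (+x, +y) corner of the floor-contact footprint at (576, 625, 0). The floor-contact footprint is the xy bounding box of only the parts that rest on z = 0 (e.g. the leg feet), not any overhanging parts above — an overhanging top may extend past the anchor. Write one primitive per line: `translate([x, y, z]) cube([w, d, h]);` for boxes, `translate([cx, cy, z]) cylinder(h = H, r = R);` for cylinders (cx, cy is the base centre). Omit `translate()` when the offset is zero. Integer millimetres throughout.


translate([421, 470, 0]) cylinder(h = 14, r = 155);


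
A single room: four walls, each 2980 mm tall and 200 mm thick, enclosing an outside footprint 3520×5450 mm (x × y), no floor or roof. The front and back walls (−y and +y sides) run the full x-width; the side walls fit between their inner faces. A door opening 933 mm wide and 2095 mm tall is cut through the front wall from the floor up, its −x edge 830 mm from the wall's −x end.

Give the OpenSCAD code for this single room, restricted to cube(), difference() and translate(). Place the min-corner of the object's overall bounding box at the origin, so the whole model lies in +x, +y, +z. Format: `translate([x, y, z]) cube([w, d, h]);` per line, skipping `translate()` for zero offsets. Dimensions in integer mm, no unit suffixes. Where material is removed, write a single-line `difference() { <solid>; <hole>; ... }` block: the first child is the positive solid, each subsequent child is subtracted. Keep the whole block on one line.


difference() { cube([3520, 200, 2980]); translate([830, 0, 0]) cube([933, 200, 2095]); }
translate([0, 5250, 0]) cube([3520, 200, 2980]);
translate([0, 200, 0]) cube([200, 5050, 2980]);
translate([3320, 200, 0]) cube([200, 5050, 2980]);


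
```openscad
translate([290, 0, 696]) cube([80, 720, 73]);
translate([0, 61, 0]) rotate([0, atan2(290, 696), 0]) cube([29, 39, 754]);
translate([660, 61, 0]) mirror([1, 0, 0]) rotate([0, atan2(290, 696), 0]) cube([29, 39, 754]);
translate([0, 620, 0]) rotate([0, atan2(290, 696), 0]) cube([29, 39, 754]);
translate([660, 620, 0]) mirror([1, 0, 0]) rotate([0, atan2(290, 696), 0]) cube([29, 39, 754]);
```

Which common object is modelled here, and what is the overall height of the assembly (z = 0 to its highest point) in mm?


A sawhorse. The overall height is 769 mm.

A beam across two mirrored pairs of raked legs — a sawhorse. The beam's underside is at z = 696 (matching the legs' vertical rise in atan2(290, 696)) and the beam is 73 mm tall, so its top is at 696 + 73 = 769 mm. The raked legs top out at the beam's underside, so that is the highest point.


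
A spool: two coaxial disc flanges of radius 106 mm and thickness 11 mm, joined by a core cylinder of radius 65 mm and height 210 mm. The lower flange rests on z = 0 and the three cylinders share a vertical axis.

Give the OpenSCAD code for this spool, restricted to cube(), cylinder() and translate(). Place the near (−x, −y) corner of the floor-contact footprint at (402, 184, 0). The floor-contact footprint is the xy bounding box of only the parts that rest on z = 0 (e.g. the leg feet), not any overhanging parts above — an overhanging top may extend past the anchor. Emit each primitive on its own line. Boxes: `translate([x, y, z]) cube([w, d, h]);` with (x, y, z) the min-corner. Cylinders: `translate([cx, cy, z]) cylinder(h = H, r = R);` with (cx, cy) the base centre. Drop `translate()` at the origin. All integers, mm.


translate([508, 290, 0]) cylinder(h = 11, r = 106);
translate([508, 290, 11]) cylinder(h = 210, r = 65);
translate([508, 290, 221]) cylinder(h = 11, r = 106);


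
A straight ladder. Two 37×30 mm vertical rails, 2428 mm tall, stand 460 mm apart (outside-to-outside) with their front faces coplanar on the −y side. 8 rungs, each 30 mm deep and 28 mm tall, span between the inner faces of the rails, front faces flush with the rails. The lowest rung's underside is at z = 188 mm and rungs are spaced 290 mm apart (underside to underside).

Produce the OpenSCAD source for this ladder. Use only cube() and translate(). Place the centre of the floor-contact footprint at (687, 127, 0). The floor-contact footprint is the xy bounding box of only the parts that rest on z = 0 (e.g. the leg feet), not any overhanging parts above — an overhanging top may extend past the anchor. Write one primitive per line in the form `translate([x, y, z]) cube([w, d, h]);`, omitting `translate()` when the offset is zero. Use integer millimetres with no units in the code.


translate([457, 112, 0]) cube([37, 30, 2428]);
translate([880, 112, 0]) cube([37, 30, 2428]);
translate([494, 112, 188]) cube([386, 30, 28]);
translate([494, 112, 478]) cube([386, 30, 28]);
translate([494, 112, 768]) cube([386, 30, 28]);
translate([494, 112, 1058]) cube([386, 30, 28]);
translate([494, 112, 1348]) cube([386, 30, 28]);
translate([494, 112, 1638]) cube([386, 30, 28]);
translate([494, 112, 1928]) cube([386, 30, 28]);
translate([494, 112, 2218]) cube([386, 30, 28]);


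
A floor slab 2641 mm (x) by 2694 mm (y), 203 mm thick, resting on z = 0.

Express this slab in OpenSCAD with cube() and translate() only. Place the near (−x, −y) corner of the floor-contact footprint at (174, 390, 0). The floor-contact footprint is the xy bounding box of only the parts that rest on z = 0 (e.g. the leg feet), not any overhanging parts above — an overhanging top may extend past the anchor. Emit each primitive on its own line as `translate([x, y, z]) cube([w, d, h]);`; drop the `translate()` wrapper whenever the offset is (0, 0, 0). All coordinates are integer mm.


translate([174, 390, 0]) cube([2641, 2694, 203]);


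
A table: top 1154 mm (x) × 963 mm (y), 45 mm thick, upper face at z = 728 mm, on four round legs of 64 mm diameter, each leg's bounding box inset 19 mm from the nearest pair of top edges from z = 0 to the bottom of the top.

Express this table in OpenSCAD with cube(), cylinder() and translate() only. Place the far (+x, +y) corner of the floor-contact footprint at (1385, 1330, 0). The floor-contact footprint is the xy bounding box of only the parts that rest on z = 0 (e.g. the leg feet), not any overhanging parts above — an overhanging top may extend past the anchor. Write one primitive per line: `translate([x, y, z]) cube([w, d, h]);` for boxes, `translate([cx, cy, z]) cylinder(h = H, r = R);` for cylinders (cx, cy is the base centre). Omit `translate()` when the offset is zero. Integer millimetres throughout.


translate([250, 386, 683]) cube([1154, 963, 45]);
translate([301, 437, 0]) cylinder(h = 683, r = 32);
translate([1353, 437, 0]) cylinder(h = 683, r = 32);
translate([301, 1298, 0]) cylinder(h = 683, r = 32);
translate([1353, 1298, 0]) cylinder(h = 683, r = 32);


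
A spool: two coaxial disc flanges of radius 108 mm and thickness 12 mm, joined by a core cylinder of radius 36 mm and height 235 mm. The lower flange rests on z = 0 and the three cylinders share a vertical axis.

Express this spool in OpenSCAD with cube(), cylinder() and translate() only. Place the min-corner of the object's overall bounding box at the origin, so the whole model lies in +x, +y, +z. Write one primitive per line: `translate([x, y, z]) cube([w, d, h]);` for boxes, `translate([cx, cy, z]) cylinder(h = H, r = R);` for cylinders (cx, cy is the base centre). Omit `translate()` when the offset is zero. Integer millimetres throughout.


translate([108, 108, 0]) cylinder(h = 12, r = 108);
translate([108, 108, 12]) cylinder(h = 235, r = 36);
translate([108, 108, 247]) cylinder(h = 12, r = 108);


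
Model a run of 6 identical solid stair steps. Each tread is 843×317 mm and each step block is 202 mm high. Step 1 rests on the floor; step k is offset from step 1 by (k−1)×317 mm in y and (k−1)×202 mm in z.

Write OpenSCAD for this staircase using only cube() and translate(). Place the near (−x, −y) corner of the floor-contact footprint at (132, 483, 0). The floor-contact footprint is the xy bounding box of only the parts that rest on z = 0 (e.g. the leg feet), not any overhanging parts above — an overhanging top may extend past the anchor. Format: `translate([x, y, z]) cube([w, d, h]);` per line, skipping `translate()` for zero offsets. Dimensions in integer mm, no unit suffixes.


translate([132, 483, 0]) cube([843, 317, 202]);
translate([132, 800, 202]) cube([843, 317, 202]);
translate([132, 1117, 404]) cube([843, 317, 202]);
translate([132, 1434, 606]) cube([843, 317, 202]);
translate([132, 1751, 808]) cube([843, 317, 202]);
translate([132, 2068, 1010]) cube([843, 317, 202]);


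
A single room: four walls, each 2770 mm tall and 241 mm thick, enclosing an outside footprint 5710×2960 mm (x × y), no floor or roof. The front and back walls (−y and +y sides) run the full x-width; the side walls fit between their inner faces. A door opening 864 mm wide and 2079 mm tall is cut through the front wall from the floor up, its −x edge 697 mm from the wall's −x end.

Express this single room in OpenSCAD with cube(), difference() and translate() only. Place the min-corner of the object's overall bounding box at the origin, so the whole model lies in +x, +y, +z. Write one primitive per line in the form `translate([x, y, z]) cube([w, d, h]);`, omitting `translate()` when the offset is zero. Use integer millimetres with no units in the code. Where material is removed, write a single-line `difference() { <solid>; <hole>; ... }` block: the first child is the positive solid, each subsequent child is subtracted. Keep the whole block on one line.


difference() { cube([5710, 241, 2770]); translate([697, 0, 0]) cube([864, 241, 2079]); }
translate([0, 2719, 0]) cube([5710, 241, 2770]);
translate([0, 241, 0]) cube([241, 2478, 2770]);
translate([5469, 241, 0]) cube([241, 2478, 2770]);


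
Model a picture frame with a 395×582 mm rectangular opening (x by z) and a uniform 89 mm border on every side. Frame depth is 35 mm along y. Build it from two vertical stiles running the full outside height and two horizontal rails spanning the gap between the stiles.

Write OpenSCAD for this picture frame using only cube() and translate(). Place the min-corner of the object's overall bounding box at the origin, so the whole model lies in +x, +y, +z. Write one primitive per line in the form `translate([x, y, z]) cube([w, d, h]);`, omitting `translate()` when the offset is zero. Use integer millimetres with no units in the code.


cube([89, 35, 760]);
translate([484, 0, 0]) cube([89, 35, 760]);
translate([89, 0, 0]) cube([395, 35, 89]);
translate([89, 0, 671]) cube([395, 35, 89]);


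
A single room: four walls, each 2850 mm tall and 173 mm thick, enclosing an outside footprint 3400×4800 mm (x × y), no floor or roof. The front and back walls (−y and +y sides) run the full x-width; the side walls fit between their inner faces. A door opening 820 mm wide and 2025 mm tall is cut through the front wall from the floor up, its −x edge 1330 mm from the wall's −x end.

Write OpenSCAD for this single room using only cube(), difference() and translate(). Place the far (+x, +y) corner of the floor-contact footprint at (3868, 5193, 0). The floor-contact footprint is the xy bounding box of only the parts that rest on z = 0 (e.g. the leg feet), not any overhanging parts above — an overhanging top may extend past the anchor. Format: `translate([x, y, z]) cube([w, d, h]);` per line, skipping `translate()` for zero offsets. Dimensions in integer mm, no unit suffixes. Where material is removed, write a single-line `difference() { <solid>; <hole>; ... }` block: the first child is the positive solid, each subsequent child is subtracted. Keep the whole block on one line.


difference() { translate([468, 393, 0]) cube([3400, 173, 2850]); translate([1798, 393, 0]) cube([820, 173, 2025]); }
translate([468, 5020, 0]) cube([3400, 173, 2850]);
translate([468, 566, 0]) cube([173, 4454, 2850]);
translate([3695, 566, 0]) cube([173, 4454, 2850]);


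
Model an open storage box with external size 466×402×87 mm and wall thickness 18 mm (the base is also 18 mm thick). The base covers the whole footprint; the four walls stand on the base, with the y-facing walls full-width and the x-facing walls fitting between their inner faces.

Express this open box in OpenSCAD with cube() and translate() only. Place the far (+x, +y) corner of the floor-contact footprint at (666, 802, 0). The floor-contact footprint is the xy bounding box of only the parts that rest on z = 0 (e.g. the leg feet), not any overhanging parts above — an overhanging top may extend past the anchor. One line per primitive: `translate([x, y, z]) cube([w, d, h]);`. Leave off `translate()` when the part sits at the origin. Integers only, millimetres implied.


translate([200, 400, 0]) cube([466, 402, 18]);
translate([200, 400, 18]) cube([466, 18, 69]);
translate([200, 784, 18]) cube([466, 18, 69]);
translate([200, 418, 18]) cube([18, 366, 69]);
translate([648, 418, 18]) cube([18, 366, 69]);


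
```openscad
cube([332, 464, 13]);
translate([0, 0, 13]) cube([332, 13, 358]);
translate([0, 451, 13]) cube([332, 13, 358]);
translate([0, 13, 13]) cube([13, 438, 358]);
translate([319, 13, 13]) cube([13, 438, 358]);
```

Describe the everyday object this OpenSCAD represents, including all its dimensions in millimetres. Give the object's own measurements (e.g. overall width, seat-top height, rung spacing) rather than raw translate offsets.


An open-topped rectangular box: outside dimensions 332×464×371 mm, with a uniform wall and base thickness of 13 mm. The base is a full 332×464 slab on the floor; four walls sit on top of the base. The front and back walls (the −y and +y sides) span the full width; the two side walls fit between them.


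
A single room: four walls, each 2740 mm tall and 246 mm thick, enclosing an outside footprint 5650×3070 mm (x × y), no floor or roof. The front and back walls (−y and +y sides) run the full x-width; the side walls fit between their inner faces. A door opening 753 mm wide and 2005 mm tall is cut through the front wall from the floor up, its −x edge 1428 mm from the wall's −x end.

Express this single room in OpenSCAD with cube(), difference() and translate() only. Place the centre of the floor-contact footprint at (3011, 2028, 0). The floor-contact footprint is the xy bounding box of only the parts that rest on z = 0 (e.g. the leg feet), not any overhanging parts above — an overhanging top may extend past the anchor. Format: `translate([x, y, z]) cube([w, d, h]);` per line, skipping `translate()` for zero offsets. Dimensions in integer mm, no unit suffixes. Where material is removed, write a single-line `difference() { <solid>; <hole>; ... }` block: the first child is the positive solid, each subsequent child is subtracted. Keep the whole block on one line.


difference() { translate([186, 493, 0]) cube([5650, 246, 2740]); translate([1614, 493, 0]) cube([753, 246, 2005]); }
translate([186, 3317, 0]) cube([5650, 246, 2740]);
translate([186, 739, 0]) cube([246, 2578, 2740]);
translate([5590, 739, 0]) cube([246, 2578, 2740]);


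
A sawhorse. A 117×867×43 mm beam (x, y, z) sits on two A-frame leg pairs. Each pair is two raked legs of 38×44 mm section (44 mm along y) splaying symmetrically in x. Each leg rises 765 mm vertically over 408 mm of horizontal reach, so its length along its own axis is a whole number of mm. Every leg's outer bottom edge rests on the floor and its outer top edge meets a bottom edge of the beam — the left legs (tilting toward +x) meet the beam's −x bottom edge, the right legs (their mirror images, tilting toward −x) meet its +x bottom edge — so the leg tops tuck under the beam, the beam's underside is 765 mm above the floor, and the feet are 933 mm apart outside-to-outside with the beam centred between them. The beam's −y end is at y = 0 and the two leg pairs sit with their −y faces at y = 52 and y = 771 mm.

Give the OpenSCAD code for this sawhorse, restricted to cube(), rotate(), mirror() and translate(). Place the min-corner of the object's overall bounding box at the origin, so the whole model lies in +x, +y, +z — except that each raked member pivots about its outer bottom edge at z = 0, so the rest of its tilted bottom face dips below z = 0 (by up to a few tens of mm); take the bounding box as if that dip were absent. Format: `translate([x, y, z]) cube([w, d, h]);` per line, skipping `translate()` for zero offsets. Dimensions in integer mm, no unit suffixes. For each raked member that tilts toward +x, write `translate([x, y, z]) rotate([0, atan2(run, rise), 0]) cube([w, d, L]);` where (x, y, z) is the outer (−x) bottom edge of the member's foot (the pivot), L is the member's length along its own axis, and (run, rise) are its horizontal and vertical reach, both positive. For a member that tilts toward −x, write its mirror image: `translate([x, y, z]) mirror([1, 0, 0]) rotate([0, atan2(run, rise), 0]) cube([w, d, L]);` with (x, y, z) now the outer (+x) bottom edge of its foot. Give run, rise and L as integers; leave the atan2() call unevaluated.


translate([408, 0, 765]) cube([117, 867, 43]);
translate([0, 52, 0]) rotate([0, atan2(408, 765), 0]) cube([38, 44, 867]);
translate([933, 52, 0]) mirror([1, 0, 0]) rotate([0, atan2(408, 765), 0]) cube([38, 44, 867]);
translate([0, 771, 0]) rotate([0, atan2(408, 765), 0]) cube([38, 44, 867]);
translate([933, 771, 0]) mirror([1, 0, 0]) rotate([0, atan2(408, 765), 0]) cube([38, 44, 867]);


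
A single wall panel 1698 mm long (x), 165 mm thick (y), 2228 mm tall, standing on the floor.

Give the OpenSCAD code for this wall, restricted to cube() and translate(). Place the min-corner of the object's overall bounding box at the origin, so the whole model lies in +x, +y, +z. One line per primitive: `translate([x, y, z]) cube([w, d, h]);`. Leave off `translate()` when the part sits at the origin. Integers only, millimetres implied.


cube([1698, 165, 2228]);


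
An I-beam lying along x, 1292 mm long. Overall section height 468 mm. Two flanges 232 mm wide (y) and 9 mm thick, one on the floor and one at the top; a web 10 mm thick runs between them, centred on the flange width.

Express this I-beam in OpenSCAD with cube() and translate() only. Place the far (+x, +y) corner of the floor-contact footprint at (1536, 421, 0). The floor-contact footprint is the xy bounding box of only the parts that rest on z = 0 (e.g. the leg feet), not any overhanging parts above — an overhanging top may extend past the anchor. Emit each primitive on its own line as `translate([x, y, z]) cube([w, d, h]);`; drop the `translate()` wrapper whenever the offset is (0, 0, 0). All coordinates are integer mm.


translate([244, 189, 0]) cube([1292, 232, 9]);
translate([244, 300, 9]) cube([1292, 10, 450]);
translate([244, 189, 459]) cube([1292, 232, 9]);


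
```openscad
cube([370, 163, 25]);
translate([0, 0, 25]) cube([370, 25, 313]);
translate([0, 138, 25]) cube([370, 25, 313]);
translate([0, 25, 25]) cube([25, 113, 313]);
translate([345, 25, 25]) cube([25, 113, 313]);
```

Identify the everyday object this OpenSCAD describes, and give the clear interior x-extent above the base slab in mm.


An open box. The internal width is 320 mm.

A 370×163 base slab with four walls standing on it — an open box. The base is 370 mm wide and the walls are 25 mm thick, so the internal width is 370 − 2 × 25 = 320 mm.


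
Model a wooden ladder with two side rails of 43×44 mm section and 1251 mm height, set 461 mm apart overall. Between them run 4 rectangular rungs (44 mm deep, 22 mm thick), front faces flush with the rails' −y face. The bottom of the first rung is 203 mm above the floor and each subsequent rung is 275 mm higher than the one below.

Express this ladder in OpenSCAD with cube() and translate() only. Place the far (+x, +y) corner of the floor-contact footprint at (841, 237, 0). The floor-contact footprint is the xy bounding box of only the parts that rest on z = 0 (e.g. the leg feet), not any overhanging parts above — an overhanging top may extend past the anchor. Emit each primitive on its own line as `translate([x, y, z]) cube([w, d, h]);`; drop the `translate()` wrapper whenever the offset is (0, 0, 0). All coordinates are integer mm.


translate([380, 193, 0]) cube([43, 44, 1251]);
translate([798, 193, 0]) cube([43, 44, 1251]);
translate([423, 193, 203]) cube([375, 44, 22]);
translate([423, 193, 478]) cube([375, 44, 22]);
translate([423, 193, 753]) cube([375, 44, 22]);
translate([423, 193, 1028]) cube([375, 44, 22]);


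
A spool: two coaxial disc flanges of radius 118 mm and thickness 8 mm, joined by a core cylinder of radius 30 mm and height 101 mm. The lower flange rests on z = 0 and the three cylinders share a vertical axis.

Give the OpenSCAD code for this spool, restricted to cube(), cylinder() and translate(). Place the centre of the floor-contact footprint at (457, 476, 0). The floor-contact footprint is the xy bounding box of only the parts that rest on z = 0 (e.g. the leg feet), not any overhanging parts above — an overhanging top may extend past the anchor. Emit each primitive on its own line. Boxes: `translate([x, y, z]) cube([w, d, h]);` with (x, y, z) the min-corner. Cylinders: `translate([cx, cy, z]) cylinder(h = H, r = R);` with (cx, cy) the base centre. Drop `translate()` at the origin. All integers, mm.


translate([457, 476, 0]) cylinder(h = 8, r = 118);
translate([457, 476, 8]) cylinder(h = 101, r = 30);
translate([457, 476, 109]) cylinder(h = 8, r = 118);


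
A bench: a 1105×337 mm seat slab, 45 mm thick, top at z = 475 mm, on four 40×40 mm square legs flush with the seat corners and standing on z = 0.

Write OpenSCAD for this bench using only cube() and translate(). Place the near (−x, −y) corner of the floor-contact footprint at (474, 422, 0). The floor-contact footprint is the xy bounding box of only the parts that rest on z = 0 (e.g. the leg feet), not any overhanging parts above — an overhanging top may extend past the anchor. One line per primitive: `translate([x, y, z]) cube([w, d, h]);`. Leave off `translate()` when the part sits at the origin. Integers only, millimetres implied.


translate([474, 422, 430]) cube([1105, 337, 45]);
translate([474, 422, 0]) cube([40, 40, 430]);
translate([474, 719, 0]) cube([40, 40, 430]);
translate([1539, 422, 0]) cube([40, 40, 430]);
translate([1539, 719, 0]) cube([40, 40, 430]);
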